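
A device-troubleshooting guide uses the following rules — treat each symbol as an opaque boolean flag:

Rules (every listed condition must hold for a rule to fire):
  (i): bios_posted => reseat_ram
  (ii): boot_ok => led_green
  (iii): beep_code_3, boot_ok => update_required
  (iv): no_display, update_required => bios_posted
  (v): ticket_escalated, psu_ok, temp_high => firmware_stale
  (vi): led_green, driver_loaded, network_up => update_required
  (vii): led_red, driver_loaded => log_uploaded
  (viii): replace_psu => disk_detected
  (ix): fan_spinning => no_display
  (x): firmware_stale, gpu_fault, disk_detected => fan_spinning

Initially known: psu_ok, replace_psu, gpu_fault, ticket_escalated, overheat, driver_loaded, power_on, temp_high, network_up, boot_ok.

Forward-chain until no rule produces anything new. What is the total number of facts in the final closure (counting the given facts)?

Round 1: (ii) [boot_ok => led_green]; (v) [ticket_escalated, psu_ok, temp_high => firmware_stale]; (viii) [replace_psu => disk_detected]. Adds led_green, firmware_stale, disk_detected.
Round 2: (vi) [led_green, driver_loaded, network_up => update_required]; (x) [firmware_stale, gpu_fault, disk_detected => fan_spinning]. Adds update_required, fan_spinning.
Round 3: (ix) [fan_spinning => no_display]. Adds no_display.
Round 4: (iv) [no_display, update_required => bios_posted]. Adds bios_posted.
Round 5: (i) [bios_posted => reseat_ram]. Adds reseat_ram.
Closure: {bios_posted, boot_ok, disk_detected, driver_loaded, fan_spinning, firmware_stale, gpu_fault, led_green, network_up, no_display, overheat, power_on, psu_ok, replace_psu, reseat_ram, temp_high, ticket_escalated, update_required} — 18 facts.

18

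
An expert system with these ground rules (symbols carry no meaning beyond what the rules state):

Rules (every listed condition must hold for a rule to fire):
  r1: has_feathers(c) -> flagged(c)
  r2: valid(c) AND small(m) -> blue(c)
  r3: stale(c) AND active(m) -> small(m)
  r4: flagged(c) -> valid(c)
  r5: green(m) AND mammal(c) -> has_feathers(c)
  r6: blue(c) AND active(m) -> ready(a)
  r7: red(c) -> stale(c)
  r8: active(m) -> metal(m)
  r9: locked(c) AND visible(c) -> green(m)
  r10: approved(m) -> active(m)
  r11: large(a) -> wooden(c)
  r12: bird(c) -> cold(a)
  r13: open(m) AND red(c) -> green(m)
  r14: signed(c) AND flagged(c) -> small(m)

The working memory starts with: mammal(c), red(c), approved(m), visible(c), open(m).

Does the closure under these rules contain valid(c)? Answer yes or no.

yes

[1] r7 [red(c) -> stale(c)]; r10 [approved(m) -> active(m)]; r13 [open(m) AND red(c) -> green(m)]. ⇒ new: stale(c), active(m), green(m).
[2] r3 [stale(c) AND active(m) -> small(m)]; r5 [green(m) AND mammal(c) -> has_feathers(c)]; r8 [active(m) -> metal(m)]. ⇒ new: small(m), has_feathers(c), metal(m).
[3] r1 [has_feathers(c) -> flagged(c)]. ⇒ new: flagged(c).
[4] r4 [flagged(c) -> valid(c)]. ⇒ new: valid(c).
[5] r2 [valid(c) AND small(m) -> blue(c)]. ⇒ new: blue(c).
[6] r6 [blue(c) AND active(m) -> ready(a)]. ⇒ new: ready(a).
valid(c) appears in round 4, so it is derivable.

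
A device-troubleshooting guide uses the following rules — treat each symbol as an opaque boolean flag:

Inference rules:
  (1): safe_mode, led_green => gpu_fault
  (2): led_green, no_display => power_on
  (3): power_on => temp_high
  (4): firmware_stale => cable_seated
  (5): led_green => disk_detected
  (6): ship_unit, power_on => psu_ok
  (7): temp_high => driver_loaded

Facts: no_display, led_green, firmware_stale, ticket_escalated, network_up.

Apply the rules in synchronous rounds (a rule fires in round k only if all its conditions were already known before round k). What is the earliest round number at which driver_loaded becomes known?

Round 1 — (2), (4), (5), derive power_on, cable_seated, disk_detected.
Round 2 — (3), derive temp_high.
Round 3 — (7), derive driver_loaded.
driver_loaded first appears in round 3.

3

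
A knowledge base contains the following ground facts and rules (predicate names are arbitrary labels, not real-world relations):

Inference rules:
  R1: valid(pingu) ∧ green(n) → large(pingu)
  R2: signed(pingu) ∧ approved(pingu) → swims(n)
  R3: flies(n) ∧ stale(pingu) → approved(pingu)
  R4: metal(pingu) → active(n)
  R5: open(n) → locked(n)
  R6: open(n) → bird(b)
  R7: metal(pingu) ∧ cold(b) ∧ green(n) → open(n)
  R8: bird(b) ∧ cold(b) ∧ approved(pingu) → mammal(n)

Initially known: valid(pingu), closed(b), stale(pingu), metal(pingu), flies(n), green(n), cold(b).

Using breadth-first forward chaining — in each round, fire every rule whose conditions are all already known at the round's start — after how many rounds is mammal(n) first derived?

Round 1: R1 [valid(pingu) ∧ green(n) → large(pingu)]; R3 [flies(n) ∧ stale(pingu) → approved(pingu)]; R4 [metal(pingu) → active(n)]; R7 [metal(pingu) ∧ cold(b) ∧ green(n) → open(n)]. New: large(pingu), approved(pingu), active(n), open(n).
Round 2: R5 [open(n) → locked(n)]; R6 [open(n) → bird(b)]. New: locked(n), bird(b).
Round 3: R8 [bird(b) ∧ cold(b) ∧ approved(pingu) → mammal(n)]. New: mammal(n).
mammal(n) first appears in round 3.

3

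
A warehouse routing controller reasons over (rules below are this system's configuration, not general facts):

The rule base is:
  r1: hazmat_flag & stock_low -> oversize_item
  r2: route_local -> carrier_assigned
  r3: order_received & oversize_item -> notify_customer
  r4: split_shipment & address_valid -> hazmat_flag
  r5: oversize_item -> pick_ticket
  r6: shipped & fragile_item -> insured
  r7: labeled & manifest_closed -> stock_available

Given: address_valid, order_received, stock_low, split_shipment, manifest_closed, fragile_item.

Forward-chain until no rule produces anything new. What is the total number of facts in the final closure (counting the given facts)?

10

Round 1: r4 [split_shipment & address_valid -> hazmat_flag]. Adds hazmat_flag.
Round 2: r1 [hazmat_flag & stock_low -> oversize_item]. Adds oversize_item.
Round 3: r3 [order_received & oversize_item -> notify_customer]; r5 [oversize_item -> pick_ticket]. Adds notify_customer, pick_ticket.
Closure: {address_valid, fragile_item, hazmat_flag, manifest_closed, notify_customer, order_received, oversize_item, pick_ticket, split_shipment, stock_low} — 10 facts.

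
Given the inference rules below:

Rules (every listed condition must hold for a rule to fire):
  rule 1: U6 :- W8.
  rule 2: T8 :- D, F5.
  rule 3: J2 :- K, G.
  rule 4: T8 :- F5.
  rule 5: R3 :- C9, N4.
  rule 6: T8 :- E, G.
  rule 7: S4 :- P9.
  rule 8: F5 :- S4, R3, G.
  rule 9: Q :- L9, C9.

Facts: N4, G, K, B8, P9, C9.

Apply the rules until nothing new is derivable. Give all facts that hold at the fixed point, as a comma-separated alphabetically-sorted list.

B8, C9, F5, G, J2, K, N4, P9, R3, S4, T8

Round 1 fires rule 3, rule 5, rule 7, giving J2, R3, S4.
Round 2 fires rule 8, giving F5.
Round 3 fires rule 4, giving T8.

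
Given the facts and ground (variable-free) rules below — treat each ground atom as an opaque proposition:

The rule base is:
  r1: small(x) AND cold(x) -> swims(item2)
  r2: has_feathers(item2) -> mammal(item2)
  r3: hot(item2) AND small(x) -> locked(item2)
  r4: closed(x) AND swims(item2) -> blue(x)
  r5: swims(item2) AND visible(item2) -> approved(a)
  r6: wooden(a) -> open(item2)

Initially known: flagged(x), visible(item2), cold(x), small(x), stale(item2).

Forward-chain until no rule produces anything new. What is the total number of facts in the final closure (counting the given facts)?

7

[1] r1 [small(x) AND cold(x) -> swims(item2)]. ⇒ new: swims(item2).
[2] r5 [swims(item2) AND visible(item2) -> approved(a)]. ⇒ new: approved(a).
Closure: {approved(a), cold(x), flagged(x), small(x), stale(item2), swims(item2), visible(item2)} — 7 facts.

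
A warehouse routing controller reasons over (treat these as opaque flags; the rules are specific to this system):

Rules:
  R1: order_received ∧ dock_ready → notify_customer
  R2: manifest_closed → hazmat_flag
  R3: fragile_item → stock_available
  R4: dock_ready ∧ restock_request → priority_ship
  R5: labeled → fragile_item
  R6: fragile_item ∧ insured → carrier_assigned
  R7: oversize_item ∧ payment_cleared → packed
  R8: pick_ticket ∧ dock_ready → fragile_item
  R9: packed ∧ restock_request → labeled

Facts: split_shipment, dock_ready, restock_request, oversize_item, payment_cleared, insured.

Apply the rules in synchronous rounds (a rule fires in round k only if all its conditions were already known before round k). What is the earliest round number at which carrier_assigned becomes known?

[1] R4 [dock_ready ∧ restock_request → priority_ship]; R7 [oversize_item ∧ payment_cleared → packed]. ⇒ new: priority_ship, packed.
[2] R9 [packed ∧ restock_request → labeled]. ⇒ new: labeled.
[3] R5 [labeled → fragile_item]. ⇒ new: fragile_item.
[4] R3 [fragile_item → stock_available]; R6 [fragile_item ∧ insured → carrier_assigned]. ⇒ new: stock_available, carrier_assigned.
carrier_assigned first appears in round 4.

4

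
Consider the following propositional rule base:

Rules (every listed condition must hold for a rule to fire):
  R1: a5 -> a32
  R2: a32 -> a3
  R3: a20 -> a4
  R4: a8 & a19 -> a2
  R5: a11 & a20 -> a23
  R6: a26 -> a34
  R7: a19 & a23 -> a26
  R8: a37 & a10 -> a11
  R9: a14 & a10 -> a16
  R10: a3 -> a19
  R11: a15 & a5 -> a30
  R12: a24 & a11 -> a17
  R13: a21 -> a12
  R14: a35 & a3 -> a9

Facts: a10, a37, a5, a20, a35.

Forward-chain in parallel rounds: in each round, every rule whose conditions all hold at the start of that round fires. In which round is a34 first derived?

Round 1: R1 [a5 -> a32]; R3 [a20 -> a4]; R8 [a37 & a10 -> a11]. New: a32, a4, a11.
Round 2: R2 [a32 -> a3]; R5 [a11 & a20 -> a23]. New: a3, a23.
Round 3: R10 [a3 -> a19]; R14 [a35 & a3 -> a9]. New: a19, a9.
Round 4: R7 [a19 & a23 -> a26]. New: a26.
Round 5: R6 [a26 -> a34]. New: a34.
a34 first appears in round 5.

5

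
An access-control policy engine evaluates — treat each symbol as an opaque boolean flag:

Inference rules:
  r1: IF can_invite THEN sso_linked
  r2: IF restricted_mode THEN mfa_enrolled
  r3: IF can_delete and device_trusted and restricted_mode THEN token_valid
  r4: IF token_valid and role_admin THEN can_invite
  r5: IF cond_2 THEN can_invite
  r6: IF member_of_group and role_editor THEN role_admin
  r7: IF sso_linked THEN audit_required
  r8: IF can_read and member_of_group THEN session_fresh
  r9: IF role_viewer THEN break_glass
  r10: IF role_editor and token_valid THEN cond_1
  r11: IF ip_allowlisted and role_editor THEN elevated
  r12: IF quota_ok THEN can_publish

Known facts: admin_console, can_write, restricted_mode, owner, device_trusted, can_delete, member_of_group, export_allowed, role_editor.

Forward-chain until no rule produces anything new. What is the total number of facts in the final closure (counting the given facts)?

Round 1: r2 [IF restricted_mode THEN mfa_enrolled]; r3 [IF can_delete and device_trusted and restricted_mode THEN token_valid]; r6 [IF member_of_group and role_editor THEN role_admin]. New: mfa_enrolled, token_valid, role_admin.
Round 2: r4 [IF token_valid and role_admin THEN can_invite]; r10 [IF role_editor and token_valid THEN cond_1]. New: can_invite, cond_1.
Round 3: r1 [IF can_invite THEN sso_linked]. New: sso_linked.
Round 4: r7 [IF sso_linked THEN audit_required]. New: audit_required.
Closure: {admin_console, audit_required, can_delete, can_invite, can_write, cond_1, device_trusted, export_allowed, member_of_group, mfa_enrolled, owner, restricted_mode, role_admin, role_editor, sso_linked, token_valid} — 16 facts.

16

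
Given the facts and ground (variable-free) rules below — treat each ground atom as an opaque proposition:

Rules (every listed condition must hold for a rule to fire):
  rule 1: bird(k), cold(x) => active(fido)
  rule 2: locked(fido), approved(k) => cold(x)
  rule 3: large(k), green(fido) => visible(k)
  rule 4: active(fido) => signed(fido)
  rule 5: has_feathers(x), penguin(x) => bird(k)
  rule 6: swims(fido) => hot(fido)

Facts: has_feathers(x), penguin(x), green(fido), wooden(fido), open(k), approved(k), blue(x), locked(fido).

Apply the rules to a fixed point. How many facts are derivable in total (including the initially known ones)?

Round 1 — rule 2, rule 5, derive cold(x), bird(k).
Round 2 — rule 1, derive active(fido).
Round 3 — rule 4, derive signed(fido).
Closure: {active(fido), approved(k), bird(k), blue(x), cold(x), green(fido), has_feathers(x), locked(fido), open(k), penguin(x), signed(fido), wooden(fido)} — 12 facts.

12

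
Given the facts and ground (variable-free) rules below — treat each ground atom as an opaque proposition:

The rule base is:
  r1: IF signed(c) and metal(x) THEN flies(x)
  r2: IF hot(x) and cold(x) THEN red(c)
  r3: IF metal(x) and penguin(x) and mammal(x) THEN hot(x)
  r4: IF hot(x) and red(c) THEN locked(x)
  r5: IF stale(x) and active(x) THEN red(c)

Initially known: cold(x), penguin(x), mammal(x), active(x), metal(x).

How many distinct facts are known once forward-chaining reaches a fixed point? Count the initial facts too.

Round 1: r3 [IF metal(x) and penguin(x) and mammal(x) THEN hot(x)]. Adds hot(x).
Round 2: r2 [IF hot(x) and cold(x) THEN red(c)]. Adds red(c).
Round 3: r4 [IF hot(x) and red(c) THEN locked(x)]. Adds locked(x).
Closure: {active(x), cold(x), hot(x), locked(x), mammal(x), metal(x), penguin(x), red(c)} — 8 facts.

8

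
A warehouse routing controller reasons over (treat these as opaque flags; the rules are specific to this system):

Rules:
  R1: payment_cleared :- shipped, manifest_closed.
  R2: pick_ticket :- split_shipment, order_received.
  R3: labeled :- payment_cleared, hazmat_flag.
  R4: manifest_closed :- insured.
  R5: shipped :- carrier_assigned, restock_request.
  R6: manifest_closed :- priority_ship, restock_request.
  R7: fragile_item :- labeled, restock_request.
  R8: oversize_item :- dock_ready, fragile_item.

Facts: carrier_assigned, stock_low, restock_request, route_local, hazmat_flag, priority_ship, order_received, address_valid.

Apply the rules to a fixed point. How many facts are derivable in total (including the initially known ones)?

13

Round 1: R5 [shipped :- carrier_assigned, restock_request.]; R6 [manifest_closed :- priority_ship, restock_request.]. New: shipped, manifest_closed.
Round 2: R1 [payment_cleared :- shipped, manifest_closed.]. New: payment_cleared.
Round 3: R3 [labeled :- payment_cleared, hazmat_flag.]. New: labeled.
Round 4: R7 [fragile_item :- labeled, restock_request.]. New: fragile_item.
Closure: {address_valid, carrier_assigned, fragile_item, hazmat_flag, labeled, manifest_closed, order_received, payment_cleared, priority_ship, restock_request, route_local, shipped, stock_low} — 13 facts.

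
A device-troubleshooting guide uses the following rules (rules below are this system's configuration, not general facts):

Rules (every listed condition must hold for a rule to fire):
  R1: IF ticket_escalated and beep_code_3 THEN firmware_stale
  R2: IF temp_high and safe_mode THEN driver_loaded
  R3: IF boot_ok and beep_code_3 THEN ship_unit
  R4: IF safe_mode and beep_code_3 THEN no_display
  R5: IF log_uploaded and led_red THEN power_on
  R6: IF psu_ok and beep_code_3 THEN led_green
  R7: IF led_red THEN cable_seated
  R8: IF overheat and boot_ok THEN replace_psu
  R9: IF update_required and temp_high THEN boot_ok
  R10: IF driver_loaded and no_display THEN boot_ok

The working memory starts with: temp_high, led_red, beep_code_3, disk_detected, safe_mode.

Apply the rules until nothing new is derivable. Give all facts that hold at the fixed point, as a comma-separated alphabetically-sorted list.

Round 1 — R2, R4, R7, derive driver_loaded, no_display, cable_seated.
Round 2 — R10, derive boot_ok.
Round 3 — R3, derive ship_unit.

beep_code_3, boot_ok, cable_seated, disk_detected, driver_loaded, led_red, no_display, safe_mode, ship_unit, temp_high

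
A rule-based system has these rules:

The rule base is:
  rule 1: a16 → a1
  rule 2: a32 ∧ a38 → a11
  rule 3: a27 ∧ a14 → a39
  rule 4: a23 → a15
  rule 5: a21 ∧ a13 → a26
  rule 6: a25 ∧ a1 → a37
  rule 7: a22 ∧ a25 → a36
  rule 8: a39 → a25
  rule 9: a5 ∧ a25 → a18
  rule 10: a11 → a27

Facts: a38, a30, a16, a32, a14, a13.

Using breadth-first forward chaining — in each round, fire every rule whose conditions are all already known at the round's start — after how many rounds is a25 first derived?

Round 1: rule 1 [a16 → a1]; rule 2 [a32 ∧ a38 → a11]. New: a1, a11.
Round 2: rule 10 [a11 → a27]. New: a27.
Round 3: rule 3 [a27 ∧ a14 → a39]. New: a39.
Round 4: rule 8 [a39 → a25]. New: a25.
a25 first appears in round 4.

4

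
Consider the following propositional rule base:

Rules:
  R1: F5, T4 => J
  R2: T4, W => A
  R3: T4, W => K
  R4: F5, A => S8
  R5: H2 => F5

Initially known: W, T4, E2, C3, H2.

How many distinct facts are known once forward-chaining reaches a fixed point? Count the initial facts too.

Round 1: R2 [T4, W => A]; R3 [T4, W => K]; R5 [H2 => F5]. New: A, K, F5.
Round 2: R1 [F5, T4 => J]; R4 [F5, A => S8]. New: J, S8.
Closure: {A, C3, E2, F5, H2, J, K, S8, T4, W} — 10 facts.

10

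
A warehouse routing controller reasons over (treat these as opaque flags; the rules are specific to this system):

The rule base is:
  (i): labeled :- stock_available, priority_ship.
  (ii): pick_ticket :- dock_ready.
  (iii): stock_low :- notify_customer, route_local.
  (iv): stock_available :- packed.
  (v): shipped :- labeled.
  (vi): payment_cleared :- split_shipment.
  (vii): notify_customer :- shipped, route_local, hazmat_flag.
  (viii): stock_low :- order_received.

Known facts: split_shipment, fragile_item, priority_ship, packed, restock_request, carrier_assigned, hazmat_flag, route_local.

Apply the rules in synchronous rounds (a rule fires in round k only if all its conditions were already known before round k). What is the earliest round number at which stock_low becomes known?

Round 1: (iv) [stock_available :- packed.]; (vi) [payment_cleared :- split_shipment.]. New: stock_available, payment_cleared.
Round 2: (i) [labeled :- stock_available, priority_ship.]. New: labeled.
Round 3: (v) [shipped :- labeled.]. New: shipped.
Round 4: (vii) [notify_customer :- shipped, route_local, hazmat_flag.]. New: notify_customer.
Round 5: (iii) [stock_low :- notify_customer, route_local.]. New: stock_low.
stock_low first appears in round 5.

5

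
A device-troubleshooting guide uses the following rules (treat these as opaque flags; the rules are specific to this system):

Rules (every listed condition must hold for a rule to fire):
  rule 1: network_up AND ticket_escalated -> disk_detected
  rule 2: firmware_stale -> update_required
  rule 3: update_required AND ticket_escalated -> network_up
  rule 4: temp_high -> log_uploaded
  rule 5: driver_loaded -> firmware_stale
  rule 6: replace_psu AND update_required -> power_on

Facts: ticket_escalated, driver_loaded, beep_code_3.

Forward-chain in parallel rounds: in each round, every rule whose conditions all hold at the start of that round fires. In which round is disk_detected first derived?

4

Round 1 — rule 5, derive firmware_stale.
Round 2 — rule 2, derive update_required.
Round 3 — rule 3, derive network_up.
Round 4 — rule 1, derive disk_detected.
disk_detected first appears in round 4.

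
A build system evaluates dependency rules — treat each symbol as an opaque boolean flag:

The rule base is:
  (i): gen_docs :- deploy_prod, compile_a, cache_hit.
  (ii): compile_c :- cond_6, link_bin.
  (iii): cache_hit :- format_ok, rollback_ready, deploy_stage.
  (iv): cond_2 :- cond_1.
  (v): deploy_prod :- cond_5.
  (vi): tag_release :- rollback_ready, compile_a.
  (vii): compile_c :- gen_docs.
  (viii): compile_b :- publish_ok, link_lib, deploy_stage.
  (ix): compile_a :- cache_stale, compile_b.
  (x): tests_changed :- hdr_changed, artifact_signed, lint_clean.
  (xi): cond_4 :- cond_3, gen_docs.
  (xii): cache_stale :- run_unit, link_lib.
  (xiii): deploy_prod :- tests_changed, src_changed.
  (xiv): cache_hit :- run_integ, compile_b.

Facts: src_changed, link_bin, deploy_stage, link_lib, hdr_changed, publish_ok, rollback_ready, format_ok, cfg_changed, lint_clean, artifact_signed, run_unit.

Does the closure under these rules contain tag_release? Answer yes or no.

yes

Round 1: (iii) [cache_hit :- format_ok, rollback_ready, deploy_stage.]; (viii) [compile_b :- publish_ok, link_lib, deploy_stage.]; (x) [tests_changed :- hdr_changed, artifact_signed, lint_clean.]; (xii) [cache_stale :- run_unit, link_lib.]. New: cache_hit, compile_b, tests_changed, cache_stale.
Round 2: (ix) [compile_a :- cache_stale, compile_b.]; (xiii) [deploy_prod :- tests_changed, src_changed.]. New: compile_a, deploy_prod.
Round 3: (i) [gen_docs :- deploy_prod, compile_a, cache_hit.]; (vi) [tag_release :- rollback_ready, compile_a.]. New: gen_docs, tag_release.
Round 4: (vii) [compile_c :- gen_docs.]. New: compile_c.
tag_release appears in round 3, so it is derivable.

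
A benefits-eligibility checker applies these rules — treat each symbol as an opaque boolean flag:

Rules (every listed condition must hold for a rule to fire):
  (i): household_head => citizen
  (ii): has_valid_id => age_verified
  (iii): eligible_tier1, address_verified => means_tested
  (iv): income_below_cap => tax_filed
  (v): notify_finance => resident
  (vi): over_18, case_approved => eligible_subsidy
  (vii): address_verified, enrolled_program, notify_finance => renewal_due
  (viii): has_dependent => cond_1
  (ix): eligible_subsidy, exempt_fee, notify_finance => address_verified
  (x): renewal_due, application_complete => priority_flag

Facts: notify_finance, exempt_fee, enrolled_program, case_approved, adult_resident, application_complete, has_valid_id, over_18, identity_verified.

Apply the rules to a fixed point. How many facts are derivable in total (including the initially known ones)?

15

Round 1: (ii) [has_valid_id => age_verified]; (v) [notify_finance => resident]; (vi) [over_18, case_approved => eligible_subsidy]. Adds age_verified, resident, eligible_subsidy.
Round 2: (ix) [eligible_subsidy, exempt_fee, notify_finance => address_verified]. Adds address_verified.
Round 3: (vii) [address_verified, enrolled_program, notify_finance => renewal_due]. Adds renewal_due.
Round 4: (x) [renewal_due, application_complete => priority_flag]. Adds priority_flag.
Closure: {address_verified, adult_resident, age_verified, application_complete, case_approved, eligible_subsidy, enrolled_program, exempt_fee, has_valid_id, identity_verified, notify_finance, over_18, priority_flag, renewal_due, resident} — 15 facts.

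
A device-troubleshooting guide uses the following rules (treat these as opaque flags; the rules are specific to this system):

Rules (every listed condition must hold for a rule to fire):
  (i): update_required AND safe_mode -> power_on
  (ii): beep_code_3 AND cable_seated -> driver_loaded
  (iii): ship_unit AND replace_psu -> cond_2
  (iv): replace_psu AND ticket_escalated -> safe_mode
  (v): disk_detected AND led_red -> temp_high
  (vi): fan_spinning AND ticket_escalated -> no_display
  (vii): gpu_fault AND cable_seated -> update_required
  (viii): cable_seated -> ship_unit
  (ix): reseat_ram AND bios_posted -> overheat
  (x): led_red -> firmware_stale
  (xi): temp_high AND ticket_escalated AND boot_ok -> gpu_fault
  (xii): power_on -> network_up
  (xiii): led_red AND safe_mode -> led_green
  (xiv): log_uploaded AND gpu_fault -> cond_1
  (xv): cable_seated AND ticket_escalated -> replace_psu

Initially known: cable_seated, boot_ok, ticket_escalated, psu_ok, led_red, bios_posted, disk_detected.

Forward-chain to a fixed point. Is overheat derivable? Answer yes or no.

Round 1: (v) [disk_detected AND led_red -> temp_high]; (viii) [cable_seated -> ship_unit]; (x) [led_red -> firmware_stale]; (xv) [cable_seated AND ticket_escalated -> replace_psu]. New: temp_high, ship_unit, firmware_stale, replace_psu.
Round 2: (iii) [ship_unit AND replace_psu -> cond_2]; (iv) [replace_psu AND ticket_escalated -> safe_mode]; (xi) [temp_high AND ticket_escalated AND boot_ok -> gpu_fault]. New: cond_2, safe_mode, gpu_fault.
Round 3: (vii) [gpu_fault AND cable_seated -> update_required]; (xiii) [led_red AND safe_mode -> led_green]. New: update_required, led_green.
Round 4: (i) [update_required AND safe_mode -> power_on]. New: power_on.
Round 5: (xii) [power_on -> network_up]. New: network_up.
Fixed point reached. overheat is concluded only by (ix); (ix) needs reseat_ram (never derived).

no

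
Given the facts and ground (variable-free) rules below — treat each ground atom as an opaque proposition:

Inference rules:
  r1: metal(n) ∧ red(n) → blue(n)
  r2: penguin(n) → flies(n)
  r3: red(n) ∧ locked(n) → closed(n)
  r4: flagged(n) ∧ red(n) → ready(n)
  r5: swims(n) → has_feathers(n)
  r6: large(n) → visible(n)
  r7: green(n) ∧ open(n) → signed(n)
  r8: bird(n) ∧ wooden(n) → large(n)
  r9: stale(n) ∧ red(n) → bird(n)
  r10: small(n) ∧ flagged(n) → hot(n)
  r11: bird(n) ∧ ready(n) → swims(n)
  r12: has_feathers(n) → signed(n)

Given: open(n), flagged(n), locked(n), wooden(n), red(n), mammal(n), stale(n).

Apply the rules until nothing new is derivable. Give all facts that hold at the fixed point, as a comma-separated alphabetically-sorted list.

Round 1: r3 [red(n) ∧ locked(n) → closed(n)]; r4 [flagged(n) ∧ red(n) → ready(n)]; r9 [stale(n) ∧ red(n) → bird(n)]. Adds closed(n), ready(n), bird(n).
Round 2: r8 [bird(n) ∧ wooden(n) → large(n)]; r11 [bird(n) ∧ ready(n) → swims(n)]. Adds large(n), swims(n).
Round 3: r5 [swims(n) → has_feathers(n)]; r6 [large(n) → visible(n)]. Adds has_feathers(n), visible(n).
Round 4: r12 [has_feathers(n) → signed(n)]. Adds signed(n).

bird(n), closed(n), flagged(n), has_feathers(n), large(n), locked(n), mammal(n), open(n), ready(n), red(n), signed(n), stale(n), swims(n), visible(n), wooden(n)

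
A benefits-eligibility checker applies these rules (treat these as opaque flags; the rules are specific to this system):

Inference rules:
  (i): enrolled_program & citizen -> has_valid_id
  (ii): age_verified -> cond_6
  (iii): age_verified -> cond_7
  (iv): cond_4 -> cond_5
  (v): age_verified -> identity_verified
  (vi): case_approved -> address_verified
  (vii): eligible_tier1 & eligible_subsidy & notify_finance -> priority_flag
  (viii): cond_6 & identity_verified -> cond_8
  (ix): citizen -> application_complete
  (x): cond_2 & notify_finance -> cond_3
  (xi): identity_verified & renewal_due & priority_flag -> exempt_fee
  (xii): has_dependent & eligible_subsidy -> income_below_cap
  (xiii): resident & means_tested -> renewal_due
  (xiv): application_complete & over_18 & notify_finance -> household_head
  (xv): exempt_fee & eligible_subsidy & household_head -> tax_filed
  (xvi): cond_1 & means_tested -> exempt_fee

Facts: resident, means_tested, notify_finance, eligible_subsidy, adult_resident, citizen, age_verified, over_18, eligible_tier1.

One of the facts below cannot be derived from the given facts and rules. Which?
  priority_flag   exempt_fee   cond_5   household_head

Round 1 fires (ii), (iii), (v), (vii), (ix), (xiii), giving cond_6, cond_7, identity_verified, priority_flag, application_complete, renewal_due.
Round 2 fires (viii), (xi), (xiv), giving cond_8, exempt_fee, household_head.
Round 3 fires (xv), giving tax_filed.
Derived: priority_flag (round 1), household_head (round 2), exempt_fee (round 2). cond_5 never appears in any round.

cond_5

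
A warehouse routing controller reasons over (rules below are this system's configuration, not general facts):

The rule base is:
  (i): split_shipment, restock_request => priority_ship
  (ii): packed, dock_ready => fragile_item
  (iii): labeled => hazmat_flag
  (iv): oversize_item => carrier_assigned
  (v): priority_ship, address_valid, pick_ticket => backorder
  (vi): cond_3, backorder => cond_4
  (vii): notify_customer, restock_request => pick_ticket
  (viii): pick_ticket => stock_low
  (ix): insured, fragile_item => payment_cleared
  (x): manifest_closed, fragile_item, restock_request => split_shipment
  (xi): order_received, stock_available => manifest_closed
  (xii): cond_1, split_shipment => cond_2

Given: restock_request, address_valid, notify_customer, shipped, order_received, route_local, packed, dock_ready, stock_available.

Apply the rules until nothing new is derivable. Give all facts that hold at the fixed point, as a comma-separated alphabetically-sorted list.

address_valid, backorder, dock_ready, fragile_item, manifest_closed, notify_customer, order_received, packed, pick_ticket, priority_ship, restock_request, route_local, shipped, split_shipment, stock_available, stock_low

Round 1 fires (ii), (vii), (xi), giving fragile_item, pick_ticket, manifest_closed.
Round 2 fires (viii), (x), giving stock_low, split_shipment.
Round 3 fires (i), giving priority_ship.
Round 4 fires (v), giving backorder.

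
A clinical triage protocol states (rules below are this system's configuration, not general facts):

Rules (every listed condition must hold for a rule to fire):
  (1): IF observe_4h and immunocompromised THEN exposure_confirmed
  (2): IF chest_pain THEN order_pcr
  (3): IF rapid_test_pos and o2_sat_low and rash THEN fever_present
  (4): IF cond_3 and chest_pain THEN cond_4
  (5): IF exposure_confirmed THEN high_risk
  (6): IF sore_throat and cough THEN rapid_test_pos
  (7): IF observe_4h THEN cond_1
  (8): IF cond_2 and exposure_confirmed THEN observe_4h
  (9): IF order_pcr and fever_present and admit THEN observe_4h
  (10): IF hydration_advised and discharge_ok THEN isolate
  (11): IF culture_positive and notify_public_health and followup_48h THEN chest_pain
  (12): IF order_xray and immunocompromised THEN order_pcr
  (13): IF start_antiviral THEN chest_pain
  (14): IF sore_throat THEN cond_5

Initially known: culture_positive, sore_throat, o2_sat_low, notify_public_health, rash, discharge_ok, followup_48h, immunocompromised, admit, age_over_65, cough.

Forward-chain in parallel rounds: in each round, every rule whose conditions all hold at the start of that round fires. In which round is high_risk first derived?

Round 1: (6) [IF sore_throat and cough THEN rapid_test_pos]; (11) [IF culture_positive and notify_public_health and followup_48h THEN chest_pain]; (14) [IF sore_throat THEN cond_5]. Adds rapid_test_pos, chest_pain, cond_5.
Round 2: (2) [IF chest_pain THEN order_pcr]; (3) [IF rapid_test_pos and o2_sat_low and rash THEN fever_present]. Adds order_pcr, fever_present.
Round 3: (9) [IF order_pcr and fever_present and admit THEN observe_4h]. Adds observe_4h.
Round 4: (1) [IF observe_4h and immunocompromised THEN exposure_confirmed]; (7) [IF observe_4h THEN cond_1]. Adds exposure_confirmed, cond_1.
Round 5: (5) [IF exposure_confirmed THEN high_risk]. Adds high_risk.
high_risk first appears in round 5.

5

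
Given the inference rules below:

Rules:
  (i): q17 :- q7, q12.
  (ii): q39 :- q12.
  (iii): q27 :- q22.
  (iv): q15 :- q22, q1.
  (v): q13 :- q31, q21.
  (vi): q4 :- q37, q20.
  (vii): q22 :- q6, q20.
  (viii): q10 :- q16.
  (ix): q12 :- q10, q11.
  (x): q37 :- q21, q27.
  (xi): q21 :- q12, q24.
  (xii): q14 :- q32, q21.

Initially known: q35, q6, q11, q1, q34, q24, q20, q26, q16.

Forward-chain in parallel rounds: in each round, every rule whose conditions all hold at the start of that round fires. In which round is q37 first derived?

4

Round 1 fires (vii), (viii), giving q22, q10.
Round 2 fires (iii), (iv), (ix), giving q27, q15, q12.
Round 3 fires (ii), (xi), giving q39, q21.
Round 4 fires (x), giving q37.
q37 first appears in round 4.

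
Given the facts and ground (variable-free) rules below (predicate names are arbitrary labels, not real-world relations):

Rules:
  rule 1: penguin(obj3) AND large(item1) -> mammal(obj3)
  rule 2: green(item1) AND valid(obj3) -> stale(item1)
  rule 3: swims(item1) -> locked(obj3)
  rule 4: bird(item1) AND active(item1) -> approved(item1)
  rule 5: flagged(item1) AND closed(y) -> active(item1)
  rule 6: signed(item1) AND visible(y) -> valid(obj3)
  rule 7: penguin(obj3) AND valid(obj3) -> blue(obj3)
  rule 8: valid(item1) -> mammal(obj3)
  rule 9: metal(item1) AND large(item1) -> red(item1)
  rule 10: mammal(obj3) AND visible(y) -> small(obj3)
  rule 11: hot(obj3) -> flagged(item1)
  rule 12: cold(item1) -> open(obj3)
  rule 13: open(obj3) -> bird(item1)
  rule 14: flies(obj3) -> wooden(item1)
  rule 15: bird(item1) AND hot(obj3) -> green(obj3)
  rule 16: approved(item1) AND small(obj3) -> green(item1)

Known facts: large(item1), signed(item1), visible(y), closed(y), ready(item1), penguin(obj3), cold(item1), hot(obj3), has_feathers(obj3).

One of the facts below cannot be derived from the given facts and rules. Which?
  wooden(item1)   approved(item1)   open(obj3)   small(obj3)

wooden(item1)

[1] rule 1 [penguin(obj3) AND large(item1) -> mammal(obj3)]; rule 6 [signed(item1) AND visible(y) -> valid(obj3)]; rule 11 [hot(obj3) -> flagged(item1)]; rule 12 [cold(item1) -> open(obj3)]. ⇒ new: mammal(obj3), valid(obj3), flagged(item1), open(obj3).
[2] rule 5 [flagged(item1) AND closed(y) -> active(item1)]; rule 7 [penguin(obj3) AND valid(obj3) -> blue(obj3)]; rule 10 [mammal(obj3) AND visible(y) -> small(obj3)]; rule 13 [open(obj3) -> bird(item1)]. ⇒ new: active(item1), blue(obj3), small(obj3), bird(item1).
[3] rule 4 [bird(item1) AND active(item1) -> approved(item1)]; rule 15 [bird(item1) AND hot(obj3) -> green(obj3)]. ⇒ new: approved(item1), green(obj3).
[4] rule 16 [approved(item1) AND small(obj3) -> green(item1)]. ⇒ new: green(item1).
[5] rule 2 [green(item1) AND valid(obj3) -> stale(item1)]. ⇒ new: stale(item1).
Derived: open(obj3) (round 1), small(obj3) (round 2), approved(item1) (round 3). wooden(item1) never appears in any round.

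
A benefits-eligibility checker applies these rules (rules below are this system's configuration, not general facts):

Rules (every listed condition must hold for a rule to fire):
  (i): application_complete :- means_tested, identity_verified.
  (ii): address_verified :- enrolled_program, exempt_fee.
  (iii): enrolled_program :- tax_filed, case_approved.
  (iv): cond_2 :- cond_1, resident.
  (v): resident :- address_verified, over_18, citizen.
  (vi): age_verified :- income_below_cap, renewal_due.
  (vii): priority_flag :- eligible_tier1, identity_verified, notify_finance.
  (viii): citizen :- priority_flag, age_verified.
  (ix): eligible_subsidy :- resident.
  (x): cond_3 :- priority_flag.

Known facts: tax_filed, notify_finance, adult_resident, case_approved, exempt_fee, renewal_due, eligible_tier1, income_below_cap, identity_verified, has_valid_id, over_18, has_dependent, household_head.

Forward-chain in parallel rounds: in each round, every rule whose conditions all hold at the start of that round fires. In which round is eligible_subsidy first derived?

4

Round 1 — (iii), (vi), (vii), derive enrolled_program, age_verified, priority_flag.
Round 2 — (ii), (viii), (x), derive address_verified, citizen, cond_3.
Round 3 — (v), derive resident.
Round 4 — (ix), derive eligible_subsidy.
eligible_subsidy first appears in round 4.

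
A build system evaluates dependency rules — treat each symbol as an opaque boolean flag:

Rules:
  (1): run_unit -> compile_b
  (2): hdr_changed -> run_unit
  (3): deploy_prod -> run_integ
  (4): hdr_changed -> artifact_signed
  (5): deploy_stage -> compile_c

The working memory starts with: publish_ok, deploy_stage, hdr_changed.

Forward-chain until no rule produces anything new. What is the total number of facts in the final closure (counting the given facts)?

7

Round 1: (2) [hdr_changed -> run_unit]; (4) [hdr_changed -> artifact_signed]; (5) [deploy_stage -> compile_c]. New: run_unit, artifact_signed, compile_c.
Round 2: (1) [run_unit -> compile_b]. New: compile_b.
Closure: {artifact_signed, compile_b, compile_c, deploy_stage, hdr_changed, publish_ok, run_unit} — 7 facts.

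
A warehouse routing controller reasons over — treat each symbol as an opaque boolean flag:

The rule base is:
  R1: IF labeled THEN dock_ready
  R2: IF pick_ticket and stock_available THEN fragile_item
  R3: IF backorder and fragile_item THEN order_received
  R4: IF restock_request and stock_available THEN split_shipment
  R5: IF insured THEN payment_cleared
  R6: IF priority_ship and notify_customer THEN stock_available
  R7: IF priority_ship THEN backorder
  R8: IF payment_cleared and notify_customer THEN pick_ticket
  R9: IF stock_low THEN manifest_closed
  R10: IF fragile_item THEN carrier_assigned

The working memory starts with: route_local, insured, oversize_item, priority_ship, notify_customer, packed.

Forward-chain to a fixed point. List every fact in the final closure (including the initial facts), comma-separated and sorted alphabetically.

backorder, carrier_assigned, fragile_item, insured, notify_customer, order_received, oversize_item, packed, payment_cleared, pick_ticket, priority_ship, route_local, stock_available

Round 1 fires R5, R6, R7, giving payment_cleared, stock_available, backorder.
Round 2 fires R8, giving pick_ticket.
Round 3 fires R2, giving fragile_item.
Round 4 fires R3, R10, giving order_received, carrier_assigned.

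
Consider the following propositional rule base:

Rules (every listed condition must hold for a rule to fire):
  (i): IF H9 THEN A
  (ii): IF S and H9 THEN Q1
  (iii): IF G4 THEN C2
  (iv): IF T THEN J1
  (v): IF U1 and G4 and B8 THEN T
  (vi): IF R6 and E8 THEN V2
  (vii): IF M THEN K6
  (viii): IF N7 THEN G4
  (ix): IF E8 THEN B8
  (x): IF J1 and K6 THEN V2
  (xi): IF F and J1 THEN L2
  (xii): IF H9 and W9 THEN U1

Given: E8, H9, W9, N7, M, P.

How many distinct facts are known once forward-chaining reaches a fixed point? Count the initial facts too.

15

[1] (i) [IF H9 THEN A]; (vii) [IF M THEN K6]; (viii) [IF N7 THEN G4]; (ix) [IF E8 THEN B8]; (xii) [IF H9 and W9 THEN U1]. ⇒ new: A, K6, G4, B8, U1.
[2] (iii) [IF G4 THEN C2]; (v) [IF U1 and G4 and B8 THEN T]. ⇒ new: C2, T.
[3] (iv) [IF T THEN J1]. ⇒ new: J1.
[4] (x) [IF J1 and K6 THEN V2]. ⇒ new: V2.
Closure: {A, B8, C2, E8, G4, H9, J1, K6, M, N7, P, T, U1, V2, W9} — 15 facts.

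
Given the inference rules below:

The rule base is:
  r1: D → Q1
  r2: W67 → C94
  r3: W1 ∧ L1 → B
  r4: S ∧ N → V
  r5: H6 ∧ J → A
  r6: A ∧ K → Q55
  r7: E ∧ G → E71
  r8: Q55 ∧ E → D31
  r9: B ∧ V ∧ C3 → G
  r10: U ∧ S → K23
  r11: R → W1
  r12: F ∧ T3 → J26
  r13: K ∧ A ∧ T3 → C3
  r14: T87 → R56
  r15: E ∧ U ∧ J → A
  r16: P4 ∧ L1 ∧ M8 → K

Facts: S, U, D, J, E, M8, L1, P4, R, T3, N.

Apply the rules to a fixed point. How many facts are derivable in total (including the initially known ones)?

23

Round 1: r1 [D → Q1]; r4 [S ∧ N → V]; r10 [U ∧ S → K23]; r11 [R → W1]; r15 [E ∧ U ∧ J → A]; r16 [P4 ∧ L1 ∧ M8 → K]. New: Q1, V, K23, W1, A, K.
Round 2: r3 [W1 ∧ L1 → B]; r6 [A ∧ K → Q55]; r13 [K ∧ A ∧ T3 → C3]. New: B, Q55, C3.
Round 3: r8 [Q55 ∧ E → D31]; r9 [B ∧ V ∧ C3 → G]. New: D31, G.
Round 4: r7 [E ∧ G → E71]. New: E71.
Closure: {A, B, C3, D, D31, E, E71, G, J, K, K23, L1, M8, N, P4, Q1, Q55, R, S, T3, U, V, W1} — 23 facts.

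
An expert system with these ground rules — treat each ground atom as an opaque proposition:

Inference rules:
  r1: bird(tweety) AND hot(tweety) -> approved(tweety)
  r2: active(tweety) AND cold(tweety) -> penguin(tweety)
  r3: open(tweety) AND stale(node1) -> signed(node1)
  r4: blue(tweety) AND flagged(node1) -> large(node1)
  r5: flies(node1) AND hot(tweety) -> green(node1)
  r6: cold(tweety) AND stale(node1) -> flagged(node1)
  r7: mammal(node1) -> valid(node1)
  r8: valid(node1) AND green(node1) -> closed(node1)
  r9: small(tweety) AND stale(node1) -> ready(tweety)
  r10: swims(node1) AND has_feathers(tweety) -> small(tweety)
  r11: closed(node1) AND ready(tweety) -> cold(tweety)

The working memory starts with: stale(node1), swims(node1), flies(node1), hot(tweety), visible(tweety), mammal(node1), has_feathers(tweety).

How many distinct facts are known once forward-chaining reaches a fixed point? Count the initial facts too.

[1] r5 [flies(node1) AND hot(tweety) -> green(node1)]; r7 [mammal(node1) -> valid(node1)]; r10 [swims(node1) AND has_feathers(tweety) -> small(tweety)]. ⇒ new: green(node1), valid(node1), small(tweety).
[2] r8 [valid(node1) AND green(node1) -> closed(node1)]; r9 [small(tweety) AND stale(node1) -> ready(tweety)]. ⇒ new: closed(node1), ready(tweety).
[3] r11 [closed(node1) AND ready(tweety) -> cold(tweety)]. ⇒ new: cold(tweety).
[4] r6 [cold(tweety) AND stale(node1) -> flagged(node1)]. ⇒ new: flagged(node1).
Closure: {closed(node1), cold(tweety), flagged(node1), flies(node1), green(node1), has_feathers(tweety), hot(tweety), mammal(node1), ready(tweety), small(tweety), stale(node1), swims(node1), valid(node1), visible(tweety)} — 14 facts.

14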